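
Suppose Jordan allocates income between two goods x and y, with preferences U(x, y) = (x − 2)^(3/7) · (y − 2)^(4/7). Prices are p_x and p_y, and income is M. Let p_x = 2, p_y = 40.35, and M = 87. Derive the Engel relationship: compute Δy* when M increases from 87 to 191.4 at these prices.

Δy* = 1.4785

MRS = (3/4)·(y−2)/(x−2). Tangency with p_x/p_y gives y−2 = (4/3)·(p_x/p_y)·(x−2).
After buying the subsistence bundle (2, 2), a share 3/7 of the remaining income goes to x: x* = 2 + 3/7·(M − 2p_x − 2p_y)/p_x.
Discretionary income = 87 − 2·2 − 2·40.35 = 2.3; y* = 2 + 4/7·2.3/40.35 = 2.0326.
At M' = 191.4: y* = 3.5111. Change: 3.5111 − 2.0326 = 1.4785.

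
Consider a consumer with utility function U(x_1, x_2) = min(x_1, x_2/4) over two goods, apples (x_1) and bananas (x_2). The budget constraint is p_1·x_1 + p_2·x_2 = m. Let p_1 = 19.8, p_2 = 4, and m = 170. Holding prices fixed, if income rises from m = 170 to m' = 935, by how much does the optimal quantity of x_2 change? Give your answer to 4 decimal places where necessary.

Δx_2* = 85.4749

With perfect complements, no substitution: consume in ratio x_1:x_2 = 1:4.
Budget: p_1·x_1 + p_2·4·x_1 = m, so (p_1 + 4·p_2)·x_1 = m.
Demand: x_1*(p_1,p_2,m) = m/(p_1 + 4·p_2), x_2* = 4·m/(p_1 + 4·p_2).
Here 19.8 + 4·4 = 35.8, giving x_2* = 18.9944.
At m' = 935: x_2* = 104.4693. Change: 104.4693 − 18.9944 = 85.4749.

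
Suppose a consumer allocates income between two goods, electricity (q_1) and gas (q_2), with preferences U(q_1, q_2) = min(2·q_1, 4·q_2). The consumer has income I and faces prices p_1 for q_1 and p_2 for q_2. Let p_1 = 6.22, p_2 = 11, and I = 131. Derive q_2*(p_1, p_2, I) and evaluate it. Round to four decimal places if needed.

q_2* = 5.5887

Demand: q_1*(p_1,p_2,I) = 4·I/(4·p_1 + 2·p_2), q_2* = 2·I/(4·p_1 + 2·p_2).
Here 4·6.22 + 2·11 = 46.88, giving q_2* = 5.5887.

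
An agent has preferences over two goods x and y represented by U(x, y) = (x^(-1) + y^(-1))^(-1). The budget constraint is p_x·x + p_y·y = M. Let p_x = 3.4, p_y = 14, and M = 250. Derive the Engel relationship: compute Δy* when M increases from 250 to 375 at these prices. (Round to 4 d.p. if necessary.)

Δy* = 5.9811

Numerically y/x = 0.492805, so x* = 250/(3.4 + 14·0.492805) = 24.2736 and y* = 0.492805·24.2736 = 11.9621.
At M' = 375: y* = 17.9432. Change: 17.9432 − 11.9621 = 5.9811.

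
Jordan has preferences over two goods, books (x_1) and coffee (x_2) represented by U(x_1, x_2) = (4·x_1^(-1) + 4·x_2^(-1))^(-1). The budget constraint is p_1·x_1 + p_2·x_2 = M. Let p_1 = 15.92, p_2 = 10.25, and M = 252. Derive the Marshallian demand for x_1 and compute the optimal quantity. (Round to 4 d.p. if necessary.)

x_1* = 8.7823

Numerically x_2/x_1 = 1.246263, so x_1* = 252/(15.92 + 10.25·1.246263) = 8.7823.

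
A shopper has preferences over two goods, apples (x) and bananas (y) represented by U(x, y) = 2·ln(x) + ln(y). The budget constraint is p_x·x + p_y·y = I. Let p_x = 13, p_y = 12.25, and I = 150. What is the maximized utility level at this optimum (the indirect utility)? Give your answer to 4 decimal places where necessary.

At p_x=13, p_y=12.25, I=150: x* = 2/3·150/13 = 7.6923, y* = 4.0816.
Utility at the optimum: U(7.6923, 4.0816) = 5.4869.

V = 5.4869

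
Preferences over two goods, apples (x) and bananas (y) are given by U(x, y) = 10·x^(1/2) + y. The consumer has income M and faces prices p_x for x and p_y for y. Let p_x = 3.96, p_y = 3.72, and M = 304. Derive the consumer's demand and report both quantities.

Solve: √x = 5·p_y/p_x, so x*(p_x,p_y) = (5·p_y/p_x)², and y* = (M − p_x·x*)/p_y.
Plugging in: x* = (5·3.72/3.96)² = 22.0615, y* = 58.2356.

x* = 22.0615, y* = 58.2356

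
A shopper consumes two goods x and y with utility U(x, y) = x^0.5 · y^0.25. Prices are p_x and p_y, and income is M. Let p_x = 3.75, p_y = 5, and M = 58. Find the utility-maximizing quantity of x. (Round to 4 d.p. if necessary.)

The MRS is 2·y/x. Set MRS = p_x/p_y.
So 0.5·p_y·y = 0.25·p_x·x; combined with the budget, a share 2/3 of income goes to x.
Demand: x*(p_x,p_y,M) = 2/3·M/p_x and y* = 1/3·M/p_y.
At p_x=3.75, p_y=5, M=58: x* = 2/3·58/3.75 = 10.3111.

x* = 10.3111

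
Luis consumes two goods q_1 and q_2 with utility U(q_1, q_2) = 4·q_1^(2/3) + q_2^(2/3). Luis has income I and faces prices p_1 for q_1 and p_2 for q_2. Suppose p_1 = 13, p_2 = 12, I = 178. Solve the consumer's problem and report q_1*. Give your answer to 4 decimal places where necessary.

MU_q_1 ∝ 4·q_1^(-1/3), MU_q_2 ∝ q_2^(-1/3), so MRS = 4·(q_2/q_1)^(1/3) = p_1/p_2.
Solve for the ratio: q_2/q_1 = [(1/4)·p_1/p_2]^(3).
With the ratio pinned down, the budget gives q_1* = I/(p_1 + p_2·(q_2/q_1)) and q_2* = (q_2/q_1)·q_1*.
Numerically q_2/q_1 = 0.019866, so q_1* = 178/(13 + 12·0.019866) = 13.4457.

q_1* = 13.4457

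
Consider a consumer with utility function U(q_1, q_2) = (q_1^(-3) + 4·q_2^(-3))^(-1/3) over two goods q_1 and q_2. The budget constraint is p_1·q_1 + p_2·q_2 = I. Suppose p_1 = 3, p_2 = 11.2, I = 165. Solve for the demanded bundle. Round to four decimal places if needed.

MRS = MU_q_1/MU_q_2 = (1/4)·(q_2/q_1)^(4). Set equal to p_1/p_2.
Solve for the ratio: q_2/q_1 = [4·p_1/p_2]^(0.25).
With the ratio pinned down, the budget gives q_1* = I/(p_1 + p_2·(q_2/q_1)) and q_2* = (q_2/q_1)·q_1*.
Numerically q_2/q_1 = 1.017398, so q_1* = 165/(3 + 11.2·1.017398) = 11.4624 and q_2* = 1.017398·11.4624 = 11.6618.

q_1* = 11.4624, q_2* = 11.6618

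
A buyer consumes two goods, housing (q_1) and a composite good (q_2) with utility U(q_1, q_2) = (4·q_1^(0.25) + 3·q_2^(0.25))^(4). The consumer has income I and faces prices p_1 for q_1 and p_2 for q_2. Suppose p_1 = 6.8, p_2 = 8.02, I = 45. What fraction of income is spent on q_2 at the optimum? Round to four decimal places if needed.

share on q_2 = 0.3921

From the CES first-order condition, (4/3)·(q_2/q_1)^(0.75) = p_1/p_2.
Hence q_2/q_1 = ((3/4)·p_1/p_2)^(1/(0.75)), i.e. raised to the 4/3 power.
With the ratio pinned down, the budget gives q_1* = I/(p_1 + p_2·(q_2/q_1)) and q_2* = (q_2/q_1)·q_1*.
Numerically q_2/q_1 = 0.546841, so q_1* = 45/(6.8 + 8.02·0.546841) = 4.023 and q_2* = 0.546841·4.023 = 2.1999.
Expenditure on q_2: 8.02·2.1999 = 17.6436; share = 0.3921.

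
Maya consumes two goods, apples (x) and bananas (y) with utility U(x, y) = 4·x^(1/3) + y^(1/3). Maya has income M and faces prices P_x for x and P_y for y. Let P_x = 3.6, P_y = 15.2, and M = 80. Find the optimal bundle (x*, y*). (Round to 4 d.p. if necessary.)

x* = 20.9479, y* = 0.3018

Numerically y/x = 0.014408, so x* = 80/(3.6 + 15.2·0.014408) = 20.9479 and y* = 0.014408·20.9479 = 0.3018.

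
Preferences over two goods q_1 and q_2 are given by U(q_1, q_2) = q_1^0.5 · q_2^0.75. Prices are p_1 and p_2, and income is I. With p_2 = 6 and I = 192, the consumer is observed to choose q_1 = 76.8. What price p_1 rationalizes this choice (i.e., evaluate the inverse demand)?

The MRS is (2/3)·q_2/q_1. Set MRS = p_1/p_2.
Rearranging, p_2·q_2 = (3/2)·p_1·q_1. Substituting into the budget gives p_1·q_1·(1 + (3/2)) = I.
Demand: q_1*(p_1,p_2,I) = 0.4·I/p_1 and q_2* = 0.6·I/p_2.
Set q_1* = 76.8 in the demand function and solve for p_1: p_1 = 1.

p_1 = 1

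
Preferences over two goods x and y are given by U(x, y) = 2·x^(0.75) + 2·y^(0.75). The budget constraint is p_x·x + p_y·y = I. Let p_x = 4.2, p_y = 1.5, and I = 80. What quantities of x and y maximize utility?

From the CES first-order condition, (y/x)^(0.25) = p_x/p_y.
Hence y/x = (p_x/p_y)^(1/(0.25)), i.e. raised to the 4 power.
With the ratio pinned down, the budget gives x* = I/(p_x + p_y·(y/x)) and y* = (y/x)·x*.
Numerically y/x = 61.4656, so x* = 80/(4.2 + 1.5·61.4656) = 0.8299 and y* = 61.4656·0.8299 = 51.0096.

x* = 0.8299, y* = 51.0096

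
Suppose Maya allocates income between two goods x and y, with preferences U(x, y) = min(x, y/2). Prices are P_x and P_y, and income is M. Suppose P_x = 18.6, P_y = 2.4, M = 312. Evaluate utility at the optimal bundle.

V = 13.3333

With perfect complements, no substitution: consume in ratio x:y = 1:2.
Budget: P_x·x + P_y·2·x = M, so (P_x + 2·P_y)·x = M.
Demand: x*(P_x,P_y,M) = M/(P_x + 2·P_y), y* = 2·M/(P_x + 2·P_y).
Here 18.6 + 2·2.4 = 23.4, giving x* = 13.3333 and y* = 26.6667.
Utility at the optimum: U(13.3333, 26.6667) = 13.3333.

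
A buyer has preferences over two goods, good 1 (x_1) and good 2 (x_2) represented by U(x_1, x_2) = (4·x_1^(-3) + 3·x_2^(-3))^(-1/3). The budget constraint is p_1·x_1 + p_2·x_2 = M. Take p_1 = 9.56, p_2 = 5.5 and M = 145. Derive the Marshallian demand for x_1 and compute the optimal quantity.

x_1* = 9.393

MU_x_1 ∝ 4·x_1^(-4), MU_x_2 ∝ 3·x_2^(-4), so MRS = (4/3)·(x_2/x_1)^(4) = p_1/p_2.
Hence x_2/x_1 = ((3/4)·p_1/p_2)^(1/(4)), i.e. raised to the 0.25 power.
Substitute x_2 = (x_2/x_1)·x_1 into the budget: x_1* = M/(p_1 + p_2·(x_2/x_1)).
Numerically x_2/x_1 = 1.068536, so x_1* = 145/(9.56 + 5.5·1.068536) = 9.393.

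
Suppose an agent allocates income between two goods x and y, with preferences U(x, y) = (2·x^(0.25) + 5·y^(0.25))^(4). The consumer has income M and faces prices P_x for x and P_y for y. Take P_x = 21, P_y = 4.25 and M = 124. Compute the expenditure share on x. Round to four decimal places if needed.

With the ratio pinned down, the budget gives x* = M/(P_x + P_y·(y/x)) and y* = (y/x)·x*.
Numerically y/x = 28.555767, so x* = 124/(21 + 4.25·28.555767) = 0.871 and y* = 28.555767·0.871 = 24.8726.
Expenditure on x: 21·0.871 = 18.2914; share = 0.1475.

share on x = 0.1475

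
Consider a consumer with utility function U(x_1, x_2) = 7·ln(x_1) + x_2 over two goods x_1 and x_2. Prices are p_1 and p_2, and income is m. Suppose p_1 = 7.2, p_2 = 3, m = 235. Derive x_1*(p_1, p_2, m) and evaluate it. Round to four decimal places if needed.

x_1* = 2.9167

MU_x_1 = 7/x_1, MU_x_2 = 1. Tangency: 7/x_1 = p_1/p_2.
So x_1*(p_1,p_2) = 7·p_2/p_1, independent of income; and x_2* = (m − 7·p_2)/p_2.
At the given prices: x_1* = 7·3/7.2 = 2.9167.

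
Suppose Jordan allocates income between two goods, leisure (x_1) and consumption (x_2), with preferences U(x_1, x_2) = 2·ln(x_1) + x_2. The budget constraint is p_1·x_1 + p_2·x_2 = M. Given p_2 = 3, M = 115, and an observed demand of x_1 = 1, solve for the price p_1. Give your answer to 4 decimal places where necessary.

MU_x_1 = 2/x_1, MU_x_2 = 1. Tangency: 2/x_1 = p_1/p_2.
So x_1*(p_1,p_2) = 2·p_2/p_1, independent of income; and x_2* = (M − 2·p_2)/p_2.
Set x_1* = 1 in the demand function and solve for p_1: p_1 = 6.

p_1 = 6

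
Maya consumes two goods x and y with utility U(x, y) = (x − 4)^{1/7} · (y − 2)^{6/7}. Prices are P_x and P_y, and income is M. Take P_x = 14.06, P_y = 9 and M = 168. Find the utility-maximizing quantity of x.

x* = 4.9527

This is Cobb-Douglas in (x−4, y−2): tangency gives 1/7·P_y·(y−2) = 6/7·P_x·(x−4).
Substituting into the budget: x* = 4 + 1/7·(M − 4·P_x − 2·P_y)/P_x, and y* = 2 + 6/7·(…)/P_y.
Discretionary income = 168 − 4·14.06 − 2·9 = 93.76; x* = 4 + 1/7·93.76/14.06 = 4.9527.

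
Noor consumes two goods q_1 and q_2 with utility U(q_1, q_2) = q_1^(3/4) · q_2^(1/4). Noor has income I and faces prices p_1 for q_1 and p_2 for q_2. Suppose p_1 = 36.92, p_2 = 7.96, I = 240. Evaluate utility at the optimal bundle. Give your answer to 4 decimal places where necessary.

MU_q_1/MU_q_2 = (0.75·q_2)/(0.25·q_1); tangency sets this equal to p_1/p_2.
So 0.75·p_2·q_2 = 0.25·p_1·q_1; combined with the budget, a share 0.75 of income goes to q_1.
Demand: q_1*(p_1,p_2,I) = 0.75·I/p_1 and q_2* = 0.25·I/p_2.
At p_1=36.92, p_2=7.96, I=240: q_1* = 0.75·240/36.92 = 4.8754, q_2* = 7.5377.
Utility at the optimum: U(4.8754, 7.5377) = 5.4365.

V = 5.4365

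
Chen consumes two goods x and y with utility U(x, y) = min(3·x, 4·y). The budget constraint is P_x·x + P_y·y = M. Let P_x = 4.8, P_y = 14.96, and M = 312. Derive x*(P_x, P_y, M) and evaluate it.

With perfect complements, no substitution: consume in ratio x:y = 4:3.
Budget: P_x·x + P_y·(3/4)·x = M, so (4·P_x + 3·P_y)·x = 4·M.
Demand: x*(P_x,P_y,M) = 4·M/(4·P_x + 3·P_y), y* = 3·M/(4·P_x + 3·P_y).
Here 4·4.8 + 3·14.96 = 64.08, giving x* = 19.4757.

x* = 19.4757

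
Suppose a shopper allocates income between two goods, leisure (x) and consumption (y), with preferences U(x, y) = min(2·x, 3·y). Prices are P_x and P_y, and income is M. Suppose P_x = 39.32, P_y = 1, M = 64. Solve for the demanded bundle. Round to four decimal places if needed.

x* = 1.6005, y* = 1.067

Leontief preferences: the optimum is at the kink where x/3 = y/2, i.e. y = (2/3)·x.
Budget: P_x·x + P_y·(2/3)·x = M, so (3·P_x + 2·P_y)·x = 3·M.
Demand: x*(P_x,P_y,M) = 3·M/(3·P_x + 2·P_y), y* = 2·M/(3·P_x + 2·P_y).
Here 3·39.32 + 2·1 = 119.96, giving x* = 1.6005 and y* = 1.067.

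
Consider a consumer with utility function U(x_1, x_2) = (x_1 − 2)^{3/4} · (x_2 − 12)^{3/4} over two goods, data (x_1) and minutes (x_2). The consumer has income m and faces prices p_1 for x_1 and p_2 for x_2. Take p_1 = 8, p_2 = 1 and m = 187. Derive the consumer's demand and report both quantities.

x_1* = 11.9375, x_2* = 91.5

MRS = (x_2−12)/(x_1−2). Tangency with p_1/p_2 gives x_2−12 = (p_1/p_2)·(x_1−2).
Substituting into the budget: x_1* = 2 + 0.5·(m − 2·p_1 − 12·p_2)/p_1, and x_2* = 12 + 0.5·(…)/p_2.
Discretionary income = 187 − 2·8 − 12·1 = 159; x_1* = 2 + 0.5·159/8 = 11.9375; x_2* = 12 + 0.5·159/1 = 91.5.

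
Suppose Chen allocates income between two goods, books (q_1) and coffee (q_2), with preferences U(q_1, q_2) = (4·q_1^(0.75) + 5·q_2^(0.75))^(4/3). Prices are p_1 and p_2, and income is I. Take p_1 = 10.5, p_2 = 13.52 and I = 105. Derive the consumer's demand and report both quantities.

q_1* = 4.665, q_2* = 4.1433

MRS = MU_q_1/MU_q_2 = (4/5)·(q_2/q_1)^(0.25). Set equal to p_1/p_2.
Hence q_2/q_1 = ((5/4)·p_1/p_2)^(1/(0.25)), i.e. raised to the 4 power.
With the ratio pinned down, the budget gives q_1* = I/(p_1 + p_2·(q_2/q_1)) and q_2* = (q_2/q_1)·q_1*.
Numerically q_2/q_1 = 0.888159, so q_1* = 105/(10.5 + 13.52·0.888159) = 4.665 and q_2* = 0.888159·4.665 = 4.1433.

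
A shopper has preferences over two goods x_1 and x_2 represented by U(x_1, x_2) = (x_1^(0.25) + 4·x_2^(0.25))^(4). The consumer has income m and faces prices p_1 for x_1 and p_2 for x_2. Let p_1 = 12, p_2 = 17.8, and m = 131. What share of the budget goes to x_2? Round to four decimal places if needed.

With the ratio pinned down, the budget gives x_1* = m/(p_1 + p_2·(x_2/x_1)) and x_2* = (x_2/x_1)·x_1*.
Numerically x_2/x_1 = 3.75343, so x_1* = 131/(12 + 17.8·3.75343) = 1.6622 and x_2* = 3.75343·1.6622 = 6.239.
Expenditure on x_2: 17.8·6.239 = 111.0536; share = 0.8477.

share on x_2 = 0.8477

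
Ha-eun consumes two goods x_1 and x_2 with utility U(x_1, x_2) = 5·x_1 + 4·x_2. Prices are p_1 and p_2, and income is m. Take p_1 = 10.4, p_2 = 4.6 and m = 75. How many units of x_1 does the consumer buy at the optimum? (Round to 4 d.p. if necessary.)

Perfect substitutes: compare marginal utility per dollar. 5/p_1 vs 4/p_2 → 0.4808 vs 0.8696.
x_2 gives more utility per dollar, so spend all income on x_2: x_2* = m/p_2, x_1* = 0.
Numerically: x_1* = 0, x_2* = 16.3043.

x_1* = 0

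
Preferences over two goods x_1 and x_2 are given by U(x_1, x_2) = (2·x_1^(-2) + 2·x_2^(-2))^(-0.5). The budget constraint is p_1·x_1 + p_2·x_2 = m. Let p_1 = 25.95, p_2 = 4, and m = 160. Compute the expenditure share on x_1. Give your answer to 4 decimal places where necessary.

share on x_1 = 0.7767

MU_x_1 ∝ 2·x_1^(-3), MU_x_2 ∝ 2·x_2^(-3), so MRS = (x_2/x_1)^(3) = p_1/p_2.
Hence x_2/x_1 = (p_1/p_2)^(1/(3)), i.e. raised to the 1/3 power.
Substitute x_2 = (x_2/x_1)·x_1 into the budget: x_1* = m/(p_1 + p_2·(x_2/x_1)).
Numerically x_2/x_1 = 1.865058, so x_1* = 160/(25.95 + 4·1.865058) = 4.789 and x_2* = 1.865058·4.789 = 8.9317.
Expenditure on x_1: 25.95·4.789 = 124.2733; share = 0.7767.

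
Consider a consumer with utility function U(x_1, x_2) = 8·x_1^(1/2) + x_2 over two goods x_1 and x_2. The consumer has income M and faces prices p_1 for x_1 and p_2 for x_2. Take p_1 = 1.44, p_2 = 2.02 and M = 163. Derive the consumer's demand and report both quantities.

Utility is quasi-linear in x_2; the FOC for x_1 is 4/√x_1 = p_1/p_2.
Solve: √x_1 = 4·p_2/p_1, so x_1*(p_1,p_2) = (4·p_2/p_1)², and x_2* = (M − p_1·x_1*)/p_2.
Plugging in: x_1* = (4·2.02/1.44)² = 31.4846, x_2* = 58.2486.

x_1* = 31.4846, x_2* = 58.2486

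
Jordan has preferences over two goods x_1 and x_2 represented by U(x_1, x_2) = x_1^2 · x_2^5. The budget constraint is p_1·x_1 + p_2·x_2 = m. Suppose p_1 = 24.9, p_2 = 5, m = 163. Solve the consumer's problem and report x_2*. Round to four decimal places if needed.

x_2* = 23.2857

Tangency: MRS = (2/5)·x_2/x_1 = p_1/p_2.
Rearranging, p_2·x_2 = (5/2)·p_1·x_1. Substituting into the budget gives p_1·x_1·(1 + (5/2)) = m.
Demand: x_1*(p_1,p_2,m) = 2/7·m/p_1 and x_2* = 5/7·m/p_2.
At p_1=24.9, p_2=5, m=163: x_2* = 5/7·163/5 = 23.2857.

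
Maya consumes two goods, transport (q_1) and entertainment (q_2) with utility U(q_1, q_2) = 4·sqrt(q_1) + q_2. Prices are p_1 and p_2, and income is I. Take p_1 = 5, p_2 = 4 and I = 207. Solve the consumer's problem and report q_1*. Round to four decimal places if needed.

q_1* = 2.56

MU_q_1 = 2/√q_1, MU_q_2 = 1. Tangency: 2/√q_1 = p_1/p_2.
Solve: √q_1 = 2·p_2/p_1, so q_1*(p_1,p_2) = (2·p_2/p_1)², and q_2* = (I − p_1·q_1*)/p_2.
Plugging in: q_1* = (2·4/5)² = 2.56.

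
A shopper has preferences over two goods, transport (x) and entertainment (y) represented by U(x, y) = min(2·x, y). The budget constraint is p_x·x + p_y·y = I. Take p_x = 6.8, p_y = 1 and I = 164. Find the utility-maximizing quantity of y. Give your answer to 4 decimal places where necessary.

Demand: x*(p_x,p_y,I) = I/(p_x + 2·p_y), y* = 2·I/(p_x + 2·p_y).
Here 6.8 + 2·1 = 8.8, giving y* = 37.2727.

y* = 37.2727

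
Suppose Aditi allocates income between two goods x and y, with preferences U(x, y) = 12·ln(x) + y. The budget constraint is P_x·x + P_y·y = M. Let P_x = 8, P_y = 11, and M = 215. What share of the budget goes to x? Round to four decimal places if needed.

So x*(P_x,P_y) = 12·P_y/P_x, independent of income; and y* = (M − 12·P_y)/P_y.
At the given prices: x* = 12·11/8 = 16.5, and y* = 7.5455.
Expenditure on x: 8·16.5 = 132; share = 0.614.

share on x = 0.614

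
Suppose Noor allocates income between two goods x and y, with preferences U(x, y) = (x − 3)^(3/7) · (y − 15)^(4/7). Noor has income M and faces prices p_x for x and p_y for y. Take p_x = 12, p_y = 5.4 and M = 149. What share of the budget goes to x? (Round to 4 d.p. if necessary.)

share on x = 0.3337

Substituting into the budget: x* = 3 + 3/7·(M − 3·p_x − 15·p_y)/p_x, and y* = 15 + 4/7·(…)/p_y.
Discretionary income = 149 − 3·12 − 15·5.4 = 32; x* = 3 + 3/7·32/12 = 4.1429; y* = 15 + 4/7·32/5.4 = 18.3862.
Expenditure on x: 12·4.1429 = 49.7143; share = 0.3337.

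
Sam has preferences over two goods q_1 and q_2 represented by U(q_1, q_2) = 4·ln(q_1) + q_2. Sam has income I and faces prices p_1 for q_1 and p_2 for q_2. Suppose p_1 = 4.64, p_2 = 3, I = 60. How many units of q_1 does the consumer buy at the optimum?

q_1* = 2.5862

MU_q_1 = 4/q_1, MU_q_2 = 1. Tangency: 4/q_1 = p_1/p_2.
So q_1*(p_1,p_2) = 4·p_2/p_1, independent of income; and q_2* = (I − 4·p_2)/p_2.
At the given prices: q_1* = 4·3/4.64 = 2.5862.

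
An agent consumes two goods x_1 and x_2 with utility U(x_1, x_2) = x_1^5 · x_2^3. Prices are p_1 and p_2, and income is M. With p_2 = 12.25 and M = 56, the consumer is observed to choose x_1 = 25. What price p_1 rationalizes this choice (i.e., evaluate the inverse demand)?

p_1 = 1.4

MU_x_1/MU_x_2 = (5·x_2)/(3·x_1); tangency sets this equal to p_1/p_2.
So 5·p_2·x_2 = 3·p_1·x_1; combined with the budget, a share 0.625 of income goes to x_1.
Demand: x_1*(p_1,p_2,M) = 0.625·M/p_1 and x_2* = 0.375·M/p_2.
Set x_1* = 25 in the demand function and solve for p_1: p_1 = 1.4.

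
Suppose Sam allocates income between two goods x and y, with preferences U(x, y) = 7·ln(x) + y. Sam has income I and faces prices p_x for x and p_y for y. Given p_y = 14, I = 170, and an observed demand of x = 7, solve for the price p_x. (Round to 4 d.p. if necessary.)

p_x = 14

Set MRS = p_x/p_y: (7/x)/1 = p_x/p_y.
So x*(p_x,p_y) = 7·p_y/p_x, independent of income; and y* = (I − 7·p_y)/p_y.
Set x* = 7 in the demand function and solve for p_x: p_x = 14.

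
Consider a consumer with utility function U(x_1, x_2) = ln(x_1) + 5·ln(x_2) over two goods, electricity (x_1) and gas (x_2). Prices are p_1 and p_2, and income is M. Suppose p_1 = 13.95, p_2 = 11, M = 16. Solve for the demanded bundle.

x_1* = 0.1912, x_2* = 1.2121

Demand: x_1*(p_1,p_2,M) = 1/6·M/p_1 and x_2* = 5/6·M/p_2.
At p_1=13.95, p_2=11, M=16: x_1* = 1/6·16/13.95 = 0.1912, x_2* = 1.2121.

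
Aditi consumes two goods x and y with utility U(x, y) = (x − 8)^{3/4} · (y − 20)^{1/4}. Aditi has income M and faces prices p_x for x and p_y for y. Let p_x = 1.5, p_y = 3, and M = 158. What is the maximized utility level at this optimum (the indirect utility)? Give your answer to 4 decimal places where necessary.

V = 27.4746

Discretionary income = 158 − 8·1.5 − 20·3 = 86; x* = 8 + 0.75·86/1.5 = 51; y* = 20 + 0.25·86/3 = 27.1667.
Utility at the optimum: U(51, 27.1667) = 27.4746.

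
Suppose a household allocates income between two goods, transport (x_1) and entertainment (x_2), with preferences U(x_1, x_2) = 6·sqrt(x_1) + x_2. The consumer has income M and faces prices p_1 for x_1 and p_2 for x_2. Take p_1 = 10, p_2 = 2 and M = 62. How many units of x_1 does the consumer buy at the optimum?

MU_x_1 = 3/√x_1, MU_x_2 = 1. Tangency: 3/√x_1 = p_1/p_2.
Thus x_1* = (3·p_2/p_1)² — independent of M — with the rest of income spent on x_2.
Plugging in: x_1* = (3·2/10)² = 0.36.

x_1* = 0.36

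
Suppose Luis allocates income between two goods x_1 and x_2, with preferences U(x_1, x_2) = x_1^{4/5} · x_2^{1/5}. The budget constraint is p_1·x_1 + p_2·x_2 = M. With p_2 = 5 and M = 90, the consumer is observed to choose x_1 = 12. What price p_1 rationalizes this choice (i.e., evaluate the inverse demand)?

p_1 = 6

Tangency: MRS = 4·x_2/x_1 = p_1/p_2.
So 0.8·p_2·x_2 = 0.2·p_1·x_1; combined with the budget, a share 0.8 of income goes to x_1.
Demand: x_1*(p_1,p_2,M) = 0.8·M/p_1 and x_2* = 0.2·M/p_2.
Set x_1* = 12 in the demand function and solve for p_1: p_1 = 6.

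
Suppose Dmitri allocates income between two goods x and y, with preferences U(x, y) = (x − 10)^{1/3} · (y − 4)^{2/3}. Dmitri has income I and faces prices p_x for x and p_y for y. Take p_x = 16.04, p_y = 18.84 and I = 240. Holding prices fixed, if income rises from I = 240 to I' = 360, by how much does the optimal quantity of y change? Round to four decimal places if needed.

Δy* = 4.2463

MRS = (1/2)·(y−4)/(x−10). Tangency with p_x/p_y gives y−4 = 2·(p_x/p_y)·(x−10).
After buying the subsistence bundle (10, 4), a share 1/3 of the remaining income goes to x: x* = 10 + 1/3·(I − 10p_x − 4p_y)/p_x.
Discretionary income = 240 − 10·16.04 − 4·18.84 = 4.24; y* = 4 + 2/3·4.24/18.84 = 4.15.
At I' = 360: y* = 8.3963. Change: 8.3963 − 4.15 = 4.2463.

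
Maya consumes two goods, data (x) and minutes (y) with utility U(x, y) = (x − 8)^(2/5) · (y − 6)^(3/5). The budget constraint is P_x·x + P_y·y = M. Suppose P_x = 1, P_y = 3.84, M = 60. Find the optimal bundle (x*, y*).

Let x' = x−8, y' = y−6. MRS = (2/3)·y'/x' = P_x/P_y.
Substituting into the budget: x* = 8 + 0.4·(M − 8·P_x − 6·P_y)/P_x, and y* = 6 + 0.6·(…)/P_y.
Discretionary income = 60 − 8·1 − 6·3.84 = 28.96; x* = 8 + 0.4·28.96/1 = 19.584; y* = 6 + 0.6·28.96/3.84 = 10.525.

x* = 19.584, y* = 10.525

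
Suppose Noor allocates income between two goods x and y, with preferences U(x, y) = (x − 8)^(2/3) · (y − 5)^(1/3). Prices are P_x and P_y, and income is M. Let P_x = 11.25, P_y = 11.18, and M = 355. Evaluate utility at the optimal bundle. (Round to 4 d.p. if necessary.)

MRS = 2·(y−5)/(x−8). Tangency with P_x/P_y gives y−5 = (1/2)·(P_x/P_y)·(x−8).
After buying the subsistence bundle (8, 5), a share 2/3 of the remaining income goes to x: x* = 8 + 2/3·(M − 8P_x − 5P_y)/P_x.
Discretionary income = 355 − 8·11.25 − 5·11.18 = 209.1; x* = 8 + 2/3·209.1/11.25 = 20.3911; y* = 5 + 1/3·209.1/11.18 = 11.2343.
Utility at the optimum: U(20.3911, 11.2343) = 9.8553.

V = 9.8553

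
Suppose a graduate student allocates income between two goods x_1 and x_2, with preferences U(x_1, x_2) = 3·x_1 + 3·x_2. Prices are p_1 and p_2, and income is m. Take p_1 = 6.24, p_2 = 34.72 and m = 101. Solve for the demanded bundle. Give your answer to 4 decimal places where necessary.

x_1* = 16.1859, x_2* = 0

x_1 gives more utility per dollar, so spend all income on x_1: x_1* = m/p_1, x_2* = 0.
Numerically: x_1* = 16.1859, x_2* = 0.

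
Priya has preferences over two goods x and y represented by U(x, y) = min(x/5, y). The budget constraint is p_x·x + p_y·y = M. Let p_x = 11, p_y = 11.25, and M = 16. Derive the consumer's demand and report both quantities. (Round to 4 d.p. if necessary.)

x* = 1.2075, y* = 0.2415

With perfect complements, no substitution: consume in ratio x:y = 5:1.
Budget: p_x·x + p_y·(1/5)·x = M, so (5·p_x + p_y)·x = 5·M.
Demand: x*(p_x,p_y,M) = 5·M/(5·p_x + p_y), y* = M/(5·p_x + p_y).
Here 5·11 + 11.25 = 66.25, giving x* = 1.2075 and y* = 0.2415.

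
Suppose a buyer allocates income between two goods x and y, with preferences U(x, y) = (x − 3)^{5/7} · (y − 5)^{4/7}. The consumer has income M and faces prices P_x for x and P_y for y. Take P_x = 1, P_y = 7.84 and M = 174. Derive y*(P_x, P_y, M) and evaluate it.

y* = 12.4717

After buying the subsistence bundle (3, 5), a share 5/9 of the remaining income goes to x: x* = 3 + 5/9·(M − 3P_x − 5P_y)/P_x.
Discretionary income = 174 − 3·1 − 5·7.84 = 131.8; y* = 5 + 4/9·131.8/7.84 = 12.4717.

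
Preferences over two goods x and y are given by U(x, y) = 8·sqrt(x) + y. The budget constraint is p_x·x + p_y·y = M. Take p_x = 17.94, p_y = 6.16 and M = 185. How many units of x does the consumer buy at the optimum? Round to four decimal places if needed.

Solve: √x = 4·p_y/p_x, so x*(p_x,p_y) = (4·p_y/p_x)², and y* = (M − p_x·x*)/p_y.
Plugging in: x* = (4·6.16/17.94)² = 1.8864.

x* = 1.8864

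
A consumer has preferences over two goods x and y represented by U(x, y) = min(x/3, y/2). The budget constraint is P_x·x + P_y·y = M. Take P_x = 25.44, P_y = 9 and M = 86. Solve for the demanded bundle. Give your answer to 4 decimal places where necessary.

With perfect complements, no substitution: consume in ratio x:y = 3:2.
Budget: P_x·x + P_y·(2/3)·x = M, so (3·P_x + 2·P_y)·x = 3·M.
Demand: x*(P_x,P_y,M) = 3·M/(3·P_x + 2·P_y), y* = 2·M/(3·P_x + 2·P_y).
Here 3·25.44 + 2·9 = 94.32, giving x* = 2.7354 and y* = 1.8236.

x* = 2.7354, y* = 1.8236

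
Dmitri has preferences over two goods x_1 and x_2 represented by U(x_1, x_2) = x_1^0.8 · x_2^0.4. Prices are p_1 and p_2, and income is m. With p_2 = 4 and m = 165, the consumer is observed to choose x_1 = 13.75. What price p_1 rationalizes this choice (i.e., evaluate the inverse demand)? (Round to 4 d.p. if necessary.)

MU_x_1/MU_x_2 = (0.8·x_2)/(0.4·x_1); tangency sets this equal to p_1/p_2.
So 0.8·p_2·x_2 = 0.4·p_1·x_1; combined with the budget, a share 2/3 of income goes to x_1.
Demand: x_1*(p_1,p_2,m) = 2/3·m/p_1 and x_2* = 1/3·m/p_2.
Set x_1* = 13.75 in the demand function and solve for p_1: p_1 = 8.

p_1 = 8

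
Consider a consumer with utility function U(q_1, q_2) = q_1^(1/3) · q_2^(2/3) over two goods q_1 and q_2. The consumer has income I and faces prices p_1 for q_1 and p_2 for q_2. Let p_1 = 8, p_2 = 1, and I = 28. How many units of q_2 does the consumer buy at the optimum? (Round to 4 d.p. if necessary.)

q_2* = 18.6667

Tangency: MRS = (1/2)·q_2/q_1 = p_1/p_2.
Rearranging, p_2·q_2 = 2·p_1·q_1. Substituting into the budget gives p_1·q_1·(1 + 2) = I.
Demand: q_1*(p_1,p_2,I) = 1/3·I/p_1 and q_2* = 2/3·I/p_2.
At p_1=8, p_2=1, I=28: q_2* = 2/3·28/1 = 18.6667.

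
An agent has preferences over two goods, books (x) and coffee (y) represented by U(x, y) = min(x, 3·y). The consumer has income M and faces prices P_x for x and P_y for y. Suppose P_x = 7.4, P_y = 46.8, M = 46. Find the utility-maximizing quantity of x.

Leontief preferences: the optimum is at the kink where x/3 = y/1, i.e. y = (1/3)·x.
Budget: P_x·x + P_y·(1/3)·x = M, so (3·P_x + P_y)·x = 3·M.
Demand: x*(P_x,P_y,M) = 3·M/(3·P_x + P_y), y* = M/(3·P_x + P_y).
Here 3·7.4 + 46.8 = 69, giving x* = 2.

x* = 2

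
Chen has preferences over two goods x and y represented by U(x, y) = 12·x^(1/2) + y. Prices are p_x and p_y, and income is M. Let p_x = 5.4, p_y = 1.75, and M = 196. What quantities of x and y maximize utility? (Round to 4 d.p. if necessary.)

MU_x = 6/√x, MU_y = 1. Tangency: 6/√x = p_x/p_y.
Thus x* = (6·p_y/p_x)² — independent of M — with the rest of income spent on y.
Plugging in: x* = (6·1.75/5.4)² = 3.7809, y* = 100.3333.

x* = 3.7809, y* = 100.3333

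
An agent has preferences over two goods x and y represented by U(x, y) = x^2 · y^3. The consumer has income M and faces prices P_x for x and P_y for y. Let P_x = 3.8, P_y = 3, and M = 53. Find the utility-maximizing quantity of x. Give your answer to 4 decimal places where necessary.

x* = 5.5789

Tangency: MRS = (2/3)·y/x = P_x/P_y.
Rearranging, P_y·y = (3/2)·P_x·x. Substituting into the budget gives P_x·x·(1 + (3/2)) = M.
Demand: x*(P_x,P_y,M) = 0.4·M/P_x and y* = 0.6·M/P_y.
At P_x=3.8, P_y=3, M=53: x* = 0.4·53/3.8 = 5.5789.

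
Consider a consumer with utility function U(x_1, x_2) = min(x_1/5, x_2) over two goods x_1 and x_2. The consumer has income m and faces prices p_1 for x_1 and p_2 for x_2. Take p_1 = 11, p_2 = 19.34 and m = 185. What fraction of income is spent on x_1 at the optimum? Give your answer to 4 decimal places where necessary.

share on x_1 = 0.7398

With perfect complements, no substitution: consume in ratio x_1:x_2 = 5:1.
Budget: p_1·x_1 + p_2·(1/5)·x_1 = m, so (5·p_1 + p_2)·x_1 = 5·m.
Demand: x_1*(p_1,p_2,m) = 5·m/(5·p_1 + p_2), x_2* = m/(5·p_1 + p_2).
Here 5·11 + 19.34 = 74.34, giving x_1* = 12.4428 and x_2* = 2.4886.
Expenditure on x_1: 11·12.4428 = 136.8711; share = 0.7398.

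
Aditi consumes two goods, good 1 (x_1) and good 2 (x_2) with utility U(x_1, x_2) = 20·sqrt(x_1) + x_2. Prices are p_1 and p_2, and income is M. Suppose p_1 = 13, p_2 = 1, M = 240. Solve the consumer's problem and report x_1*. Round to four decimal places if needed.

Solve: √x_1 = 10·p_2/p_1, so x_1*(p_1,p_2) = (10·p_2/p_1)², and x_2* = (M − p_1·x_1*)/p_2.
Plugging in: x_1* = (10·1/13)² = 0.5917.

x_1* = 0.5917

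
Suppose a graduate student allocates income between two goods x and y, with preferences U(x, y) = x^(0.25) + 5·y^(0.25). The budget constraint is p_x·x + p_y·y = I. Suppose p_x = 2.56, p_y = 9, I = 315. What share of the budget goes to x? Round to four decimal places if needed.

MRS = MU_x/MU_y = (1/5)·(y/x)^(0.75). Set equal to p_x/p_y.
Solve for the ratio: y/x = [5·p_x/p_y]^(4/3).
With the ratio pinned down, the budget gives x* = I/(p_x + p_y·(y/x)) and y* = (y/x)·x*.
Numerically y/x = 1.599398, so x* = 315/(2.56 + 9·1.599398) = 18.579 and y* = 1.599398·18.579 = 29.7153.
Expenditure on x: 2.56·18.579 = 47.5624; share = 0.151.

share on x = 0.151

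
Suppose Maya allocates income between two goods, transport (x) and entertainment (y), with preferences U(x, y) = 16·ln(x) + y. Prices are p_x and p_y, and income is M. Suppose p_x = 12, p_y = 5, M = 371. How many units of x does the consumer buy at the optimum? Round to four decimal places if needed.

x* = 6.6667

MU_x = 16/x, MU_y = 1. Tangency: 16/x = p_x/p_y.
So x*(p_x,p_y) = 16·p_y/p_x, independent of income; and y* = (M − 16·p_y)/p_y.
At the given prices: x* = 16·5/12 = 6.6667.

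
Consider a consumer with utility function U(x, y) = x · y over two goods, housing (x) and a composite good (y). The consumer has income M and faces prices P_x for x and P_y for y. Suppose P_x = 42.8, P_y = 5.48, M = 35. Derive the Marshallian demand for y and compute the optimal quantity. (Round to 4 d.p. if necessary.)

MU_x/MU_y = (y)/(x); tangency sets this equal to P_x/P_y.
Rearranging, P_y·y = P_x·x. Substituting into the budget gives P_x·x·(1 + 1) = M.
Demand: x*(P_x,P_y,M) = 0.5·M/P_x and y* = 0.5·M/P_y.
At P_x=42.8, P_y=5.48, M=35: y* = 0.5·35/5.48 = 3.1934.

y* = 3.1934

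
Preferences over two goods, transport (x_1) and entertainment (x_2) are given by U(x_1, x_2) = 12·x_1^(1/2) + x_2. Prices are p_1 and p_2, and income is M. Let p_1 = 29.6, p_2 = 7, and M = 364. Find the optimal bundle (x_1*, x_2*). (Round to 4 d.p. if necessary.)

Solve: √x_1 = 6·p_2/p_1, so x_1*(p_1,p_2) = (6·p_2/p_1)², and x_2* = (M − p_1·x_1*)/p_2.
Plugging in: x_1* = (6·7/29.6)² = 2.0133, x_2* = 43.4865.

x_1* = 2.0133, x_2* = 43.4865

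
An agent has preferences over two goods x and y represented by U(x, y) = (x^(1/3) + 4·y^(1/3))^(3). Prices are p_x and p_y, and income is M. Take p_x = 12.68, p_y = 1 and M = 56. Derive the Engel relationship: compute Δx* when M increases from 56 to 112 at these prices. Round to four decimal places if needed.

Δx* = 0.1498

Numerically y/x = 361.217571, so x* = 56/(12.68 + 1·361.217571) = 0.1498.
At M' = 112: x* = 0.2995. Change: 0.2995 − 0.1498 = 0.1498.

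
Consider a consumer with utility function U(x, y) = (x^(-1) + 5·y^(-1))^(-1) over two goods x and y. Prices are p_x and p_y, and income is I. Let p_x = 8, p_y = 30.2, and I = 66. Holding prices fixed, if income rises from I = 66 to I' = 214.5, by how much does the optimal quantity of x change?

MU_x ∝ x^(-2), MU_y ∝ 5·y^(-2), so MRS = (1/5)·(y/x)^(2) = p_x/p_y.
Solve for the ratio: y/x = [5·p_x/p_y]^(0.5).
Substitute y = (y/x)·x into the budget: x* = I/(p_x + p_y·(y/x)).
Numerically y/x = 1.150871, so x* = 66/(8 + 30.2·1.150871) = 1.5436.
At I' = 214.5: x* = 5.0168. Change: 5.0168 − 1.5436 = 3.4732.

Δx* = 3.4732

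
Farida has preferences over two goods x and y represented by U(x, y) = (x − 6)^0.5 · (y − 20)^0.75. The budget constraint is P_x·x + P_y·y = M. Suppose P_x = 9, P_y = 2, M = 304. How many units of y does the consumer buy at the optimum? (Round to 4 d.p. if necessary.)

y* = 83

MRS = (2/3)·(y−20)/(x−6). Tangency with P_x/P_y gives y−20 = (3/2)·(P_x/P_y)·(x−6).
Substituting into the budget: x* = 6 + 0.4·(M − 6·P_x − 20·P_y)/P_x, and y* = 20 + 0.6·(…)/P_y.
Discretionary income = 304 − 6·9 − 20·2 = 210; y* = 20 + 0.6·210/2 = 83.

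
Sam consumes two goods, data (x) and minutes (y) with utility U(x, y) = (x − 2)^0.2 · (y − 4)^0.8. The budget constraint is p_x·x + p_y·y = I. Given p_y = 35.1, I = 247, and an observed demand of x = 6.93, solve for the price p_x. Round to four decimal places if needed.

p_x = 4

MRS = (1/4)·(y−4)/(x−2). Tangency with p_x/p_y gives y−4 = 4·(p_x/p_y)·(x−2).
Substituting into the budget: x* = 2 + 0.2·(I − 2·p_x − 4·p_y)/p_x, and y* = 4 + 0.8·(…)/p_y.
Set x* = 6.93 in the demand function and solve for p_x: p_x = 4.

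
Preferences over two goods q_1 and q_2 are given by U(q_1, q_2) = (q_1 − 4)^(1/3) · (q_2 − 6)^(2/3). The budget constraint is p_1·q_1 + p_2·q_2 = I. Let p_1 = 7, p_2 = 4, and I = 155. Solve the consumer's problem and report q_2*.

q_2* = 23.1667

Let q_1' = q_1−4, q_2' = q_2−6. MRS = (1/2)·q_2'/q_1' = p_1/p_2.
After buying the subsistence bundle (4, 6), a share 1/3 of the remaining income goes to q_1: q_1* = 4 + 1/3·(I − 4p_1 − 6p_2)/p_1.
Discretionary income = 155 − 4·7 − 6·4 = 103; q_2* = 6 + 2/3·103/4 = 23.1667.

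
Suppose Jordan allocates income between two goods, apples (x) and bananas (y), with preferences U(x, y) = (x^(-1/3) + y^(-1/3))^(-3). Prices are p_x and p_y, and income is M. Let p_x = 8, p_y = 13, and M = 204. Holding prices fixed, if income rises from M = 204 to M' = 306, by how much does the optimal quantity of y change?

MU_x ∝ x^(-4/3), MU_y ∝ y^(-4/3), so MRS = (y/x)^(4/3) = p_x/p_y.
Hence y/x = (p_x/p_y)^(1/(4/3)), i.e. raised to the 0.75 power.
With the ratio pinned down, the budget gives x* = M/(p_x + p_y·(y/x)) and y* = (y/x)·x*.
Numerically y/x = 0.6948, so x* = 204/(8 + 13·0.6948) = 11.9772 and y* = 0.6948·11.9772 = 8.3217.
At M' = 306: y* = 12.4826. Change: 12.4826 − 8.3217 = 4.1609.

Δy* = 4.1609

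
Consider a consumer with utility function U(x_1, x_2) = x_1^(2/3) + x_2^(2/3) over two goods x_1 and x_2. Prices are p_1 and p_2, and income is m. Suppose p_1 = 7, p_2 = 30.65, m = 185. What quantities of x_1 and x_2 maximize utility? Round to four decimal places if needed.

x_1* = 25.1184, x_2* = 0.2992

MU_x_1 ∝ x_1^(-1/3), MU_x_2 ∝ x_2^(-1/3), so MRS = (x_2/x_1)^(1/3) = p_1/p_2.
Solve for the ratio: x_2/x_1 = [p_1/p_2]^(3).
With the ratio pinned down, the budget gives x_1* = m/(p_1 + p_2·(x_2/x_1)) and x_2* = (x_2/x_1)·x_1*.
Numerically x_2/x_1 = 0.011912, so x_1* = 185/(7 + 30.65·0.011912) = 25.1184 and x_2* = 0.011912·25.1184 = 0.2992.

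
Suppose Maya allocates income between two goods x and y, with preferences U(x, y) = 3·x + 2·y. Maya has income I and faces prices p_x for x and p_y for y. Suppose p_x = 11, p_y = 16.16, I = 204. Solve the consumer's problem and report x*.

Numerically: x* = 18.5455, y* = 0.

x* = 18.5455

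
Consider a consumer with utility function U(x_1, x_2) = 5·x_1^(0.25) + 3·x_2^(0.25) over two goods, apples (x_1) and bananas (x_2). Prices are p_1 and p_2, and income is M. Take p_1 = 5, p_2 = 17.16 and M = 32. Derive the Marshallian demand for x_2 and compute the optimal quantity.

x_2* = 0.4685

With the ratio pinned down, the budget gives x_1* = M/(p_1 + p_2·(x_2/x_1)) and x_2* = (x_2/x_1)·x_1*.
Numerically x_2/x_1 = 0.097755, so x_1* = 32/(5 + 17.16·0.097755) = 4.7922 and x_2* = 0.097755·4.7922 = 0.4685.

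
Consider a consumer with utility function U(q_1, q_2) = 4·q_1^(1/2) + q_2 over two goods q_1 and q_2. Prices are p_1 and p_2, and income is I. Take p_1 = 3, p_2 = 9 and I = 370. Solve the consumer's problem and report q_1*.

Set MRS = p_1/p_2: 2·q_1^(−1/2) = p_1/p_2.
Solve: √q_1 = 2·p_2/p_1, so q_1*(p_1,p_2) = (2·p_2/p_1)², and q_2* = (I − p_1·q_1*)/p_2.
Plugging in: q_1* = (2·9/3)² = 36.

q_1* = 36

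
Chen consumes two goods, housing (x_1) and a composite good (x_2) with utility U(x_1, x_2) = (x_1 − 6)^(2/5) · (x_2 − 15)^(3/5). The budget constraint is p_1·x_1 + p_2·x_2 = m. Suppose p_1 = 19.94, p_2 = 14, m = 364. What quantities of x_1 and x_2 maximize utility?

MRS = (2/3)·(x_2−15)/(x_1−6). Tangency with p_1/p_2 gives x_2−15 = (3/2)·(p_1/p_2)·(x_1−6).
Substituting into the budget: x_1* = 6 + 0.4·(m − 6·p_1 − 15·p_2)/p_1, and x_2* = 15 + 0.6·(…)/p_2.
Discretionary income = 364 − 6·19.94 − 15·14 = 34.36; x_1* = 6 + 0.4·34.36/19.94 = 6.6893; x_2* = 15 + 0.6·34.36/14 = 16.4726.

x_1* = 6.6893, x_2* = 16.4726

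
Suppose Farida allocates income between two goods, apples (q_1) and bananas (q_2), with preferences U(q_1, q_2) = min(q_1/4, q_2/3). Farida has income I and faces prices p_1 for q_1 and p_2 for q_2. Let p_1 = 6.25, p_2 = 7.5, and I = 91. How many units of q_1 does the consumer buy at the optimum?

q_1* = 7.6632

Leontief preferences: the optimum is at the kink where q_1/4 = q_2/3, i.e. q_2 = (3/4)·q_1.
Budget: p_1·q_1 + p_2·(3/4)·q_1 = I, so (4·p_1 + 3·p_2)·q_1 = 4·I.
Demand: q_1*(p_1,p_2,I) = 4·I/(4·p_1 + 3·p_2), q_2* = 3·I/(4·p_1 + 3·p_2).
Here 4·6.25 + 3·7.5 = 47.5, giving q_1* = 7.6632.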